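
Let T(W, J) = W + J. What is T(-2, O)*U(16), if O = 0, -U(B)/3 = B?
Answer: 96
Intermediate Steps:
U(B) = -3*B
T(W, J) = J + W
T(-2, O)*U(16) = (0 - 2)*(-3*16) = -2*(-48) = 96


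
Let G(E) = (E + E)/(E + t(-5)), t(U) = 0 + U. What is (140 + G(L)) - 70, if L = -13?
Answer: 643/9 ≈ 71.444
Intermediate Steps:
t(U) = U
G(E) = 2*E/(-5 + E) (G(E) = (E + E)/(E - 5) = (2*E)/(-5 + E) = 2*E/(-5 + E))
(140 + G(L)) - 70 = (140 + 2*(-13)/(-5 - 13)) - 70 = (140 + 2*(-13)/(-18)) - 70 = (140 + 2*(-13)*(-1/18)) - 70 = (140 + 13/9) - 70 = 1273/9 - 70 = 643/9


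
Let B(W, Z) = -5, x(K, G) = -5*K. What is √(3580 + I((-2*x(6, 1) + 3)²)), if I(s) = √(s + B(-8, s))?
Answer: √(3580 + 2*√991) ≈ 60.357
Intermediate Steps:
I(s) = √(-5 + s) (I(s) = √(s - 5) = √(-5 + s))
√(3580 + I((-2*x(6, 1) + 3)²)) = √(3580 + √(-5 + (-(-10)*6 + 3)²)) = √(3580 + √(-5 + (-2*(-30) + 3)²)) = √(3580 + √(-5 + (60 + 3)²)) = √(3580 + √(-5 + 63²)) = √(3580 + √(-5 + 3969)) = √(3580 + √3964) = √(3580 + 2*√991)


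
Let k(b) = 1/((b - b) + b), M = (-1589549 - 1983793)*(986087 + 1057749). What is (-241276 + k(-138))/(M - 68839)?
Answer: 33296089/1007858862247638 ≈ 3.3036e-8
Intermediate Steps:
M = -7303325019912 (M = -3573342*2043836 = -7303325019912)
k(b) = 1/b (k(b) = 1/(0 + b) = 1/b)
(-241276 + k(-138))/(M - 68839) = (-241276 + 1/(-138))/(-7303325019912 - 68839) = (-241276 - 1/138)/(-7303325088751) = -33296089/138*(-1/7303325088751) = 33296089/1007858862247638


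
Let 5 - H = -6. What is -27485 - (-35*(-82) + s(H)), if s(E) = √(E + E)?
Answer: -30355 - √22 ≈ -30360.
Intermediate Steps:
H = 11 (H = 5 - 1*(-6) = 5 + 6 = 11)
s(E) = √2*√E (s(E) = √(2*E) = √2*√E)
-27485 - (-35*(-82) + s(H)) = -27485 - (-35*(-82) + √2*√11) = -27485 - (2870 + √22) = -27485 + (-2870 - √22) = -30355 - √22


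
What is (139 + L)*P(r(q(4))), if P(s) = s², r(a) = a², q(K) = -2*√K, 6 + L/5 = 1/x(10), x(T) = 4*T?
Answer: 27936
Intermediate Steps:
L = -239/8 (L = -30 + 5/((4*10)) = -30 + 5/40 = -30 + 5*(1/40) = -30 + ⅛ = -239/8 ≈ -29.875)
(139 + L)*P(r(q(4))) = (139 - 239/8)*((-2*√4)²)² = 873*((-2*2)²)²/8 = 873*((-4)²)²/8 = (873/8)*16² = (873/8)*256 = 27936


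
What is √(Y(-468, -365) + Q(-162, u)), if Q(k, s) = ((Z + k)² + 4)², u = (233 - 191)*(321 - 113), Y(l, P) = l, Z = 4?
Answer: 2*√155850139 ≈ 24968.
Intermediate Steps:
u = 8736 (u = 42*208 = 8736)
Q(k, s) = (4 + (4 + k)²)² (Q(k, s) = ((4 + k)² + 4)² = (4 + (4 + k)²)²)
√(Y(-468, -365) + Q(-162, u)) = √(-468 + (4 + (4 - 162)²)²) = √(-468 + (4 + (-158)²)²) = √(-468 + (4 + 24964)²) = √(-468 + 24968²) = √(-468 + 623401024) = √623400556 = 2*√155850139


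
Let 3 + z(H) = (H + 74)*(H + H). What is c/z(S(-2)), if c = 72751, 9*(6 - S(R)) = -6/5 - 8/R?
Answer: 147320775/1829957 ≈ 80.505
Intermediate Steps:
S(R) = 92/15 + 8/(9*R) (S(R) = 6 - (-6/5 - 8/R)/9 = 6 + (2/15 + 8/(9*R)) = 92/15 + 8/(9*R))
z(H) = -3 + 2*H*(74 + H) (z(H) = -3 + (H + 74)*(H + H) = -3 + (74 + H)*(2*H) = -3 + 2*H*(74 + H))
c/z(S(-2)) = 72751/(-3 + 2*((4/45)*(10 + 69*(-2))/(-2))**2 + 148*((4/45)*(10 + 69*(-2))/(-2))) = 72751/(-3 + 2*((4/45)*(-1/2)*(10 - 138))**2 + 148*((4/45)*(-1/2)*(10 - 138))) = 72751/(-3 + 2*((4/45)*(-1/2)*(-128))**2 + 148*((4/45)*(-1/2)*(-128))) = 72751/(-3 + 2*(256/45)**2 + 148*(256/45)) = 72751/(-3 + 2*(65536/2025) + 37888/45) = 72751/(-3 + 131072/2025 + 37888/45) = 72751/(1829957/2025) = 72751*(2025/1829957) = 147320775/1829957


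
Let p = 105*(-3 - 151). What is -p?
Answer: 16170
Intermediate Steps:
p = -16170 (p = 105*(-154) = -16170)
-p = -1*(-16170) = 16170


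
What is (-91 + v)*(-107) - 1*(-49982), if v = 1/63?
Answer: 3762190/63 ≈ 59717.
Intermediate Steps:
v = 1/63 ≈ 0.015873
(-91 + v)*(-107) - 1*(-49982) = (-91 + 1/63)*(-107) - 1*(-49982) = -5732/63*(-107) + 49982 = 613324/63 + 49982 = 3762190/63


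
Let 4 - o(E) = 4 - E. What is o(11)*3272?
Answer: 35992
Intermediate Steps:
o(E) = E (o(E) = 4 - (4 - E) = 4 + (-4 + E) = E)
o(11)*3272 = 11*3272 = 35992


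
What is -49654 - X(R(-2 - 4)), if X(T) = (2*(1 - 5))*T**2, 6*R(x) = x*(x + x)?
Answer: -48502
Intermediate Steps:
R(x) = x**2/3 (R(x) = (x*(x + x))/6 = (x*(2*x))/6 = (2*x**2)/6 = x**2/3)
X(T) = -8*T**2 (X(T) = (2*(-4))*T**2 = -8*T**2)
-49654 - X(R(-2 - 4)) = -49654 - (-8)*((-2 - 4)**2/3)**2 = -49654 - (-8)*((1/3)*(-6)**2)**2 = -49654 - (-8)*((1/3)*36)**2 = -49654 - (-8)*12**2 = -49654 - (-8)*144 = -49654 - 1*(-1152) = -49654 + 1152 = -48502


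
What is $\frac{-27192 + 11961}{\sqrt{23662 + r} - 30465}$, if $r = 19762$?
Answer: $\frac{464012415}{928072801} + \frac{60924 \sqrt{2714}}{928072801} \approx 0.50339$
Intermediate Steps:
$\frac{-27192 + 11961}{\sqrt{23662 + r} - 30465} = \frac{-27192 + 11961}{\sqrt{23662 + 19762} - 30465} = - \frac{15231}{\sqrt{43424} - 30465} = - \frac{15231}{4 \sqrt{2714} - 30465} = - \frac{15231}{-30465 + 4 \sqrt{2714}}$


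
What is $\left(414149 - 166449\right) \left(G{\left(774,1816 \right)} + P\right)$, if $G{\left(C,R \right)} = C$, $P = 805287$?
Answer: $199661309700$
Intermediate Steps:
$\left(414149 - 166449\right) \left(G{\left(774,1816 \right)} + P\right) = \left(414149 - 166449\right) \left(774 + 805287\right) = 247700 \cdot 806061 = 199661309700$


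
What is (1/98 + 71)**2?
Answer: 48427681/9604 ≈ 5042.4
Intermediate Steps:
(1/98 + 71)**2 = (6959/98)**2 = 48427681/9604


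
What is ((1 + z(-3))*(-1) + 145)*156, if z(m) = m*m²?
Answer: 26676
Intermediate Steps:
z(m) = m³
((1 + z(-3))*(-1) + 145)*156 = ((1 + (-3)³)*(-1) + 145)*156 = ((1 - 27)*(-1) + 145)*156 = (-26*(-1) + 145)*156 = (26 + 145)*156 = 171*156 = 26676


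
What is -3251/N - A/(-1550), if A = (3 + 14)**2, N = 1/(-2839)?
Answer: 14305863239/1550 ≈ 9.2296e+6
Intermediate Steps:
N = -1/2839 ≈ -0.00035224
A = 289 (A = 17**2 = 289)
-3251/N - A/(-1550) = -3251/(-1/2839) - 1*289/(-1550) = -3251*(-2839) - 289*(-1/1550) = 9229589 + 289/1550 = 14305863239/1550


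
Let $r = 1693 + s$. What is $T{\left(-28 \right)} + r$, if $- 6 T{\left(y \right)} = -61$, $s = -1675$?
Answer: $\frac{169}{6} \approx 28.167$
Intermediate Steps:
$T{\left(y \right)} = \frac{61}{6}$ ($T{\left(y \right)} = \left(- \frac{1}{6}\right) \left(-61\right) = \frac{61}{6}$)
$r = 18$ ($r = 1693 - 1675 = 18$)
$T{\left(-28 \right)} + r = \frac{61}{6} + 18 = \frac{169}{6}$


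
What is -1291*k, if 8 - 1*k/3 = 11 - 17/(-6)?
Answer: 45185/2 ≈ 22593.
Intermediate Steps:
k = -35/2 (k = 24 - 3*(11 - 17/(-6)) = 24 - 3*(11 - 17*(-1)/6) = 24 - 3*(11 - 1*(-17/6)) = 24 - 3*(11 + 17/6) = 24 - 3*83/6 = 24 - 83/2 = -35/2 ≈ -17.500)
-1291*k = -1291*(-35/2) = 45185/2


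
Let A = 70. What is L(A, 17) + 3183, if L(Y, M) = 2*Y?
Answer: 3323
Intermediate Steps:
L(A, 17) + 3183 = 2*70 + 3183 = 140 + 3183 = 3323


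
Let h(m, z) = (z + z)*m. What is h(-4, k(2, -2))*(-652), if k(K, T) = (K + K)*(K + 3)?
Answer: 104320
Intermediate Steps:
k(K, T) = 2*K*(3 + K) (k(K, T) = (2*K)*(3 + K) = 2*K*(3 + K))
h(m, z) = 2*m*z (h(m, z) = (2*z)*m = 2*m*z)
h(-4, k(2, -2))*(-652) = (2*(-4)*(2*2*(3 + 2)))*(-652) = (2*(-4)*(2*2*5))*(-652) = (2*(-4)*20)*(-652) = -160*(-652) = 104320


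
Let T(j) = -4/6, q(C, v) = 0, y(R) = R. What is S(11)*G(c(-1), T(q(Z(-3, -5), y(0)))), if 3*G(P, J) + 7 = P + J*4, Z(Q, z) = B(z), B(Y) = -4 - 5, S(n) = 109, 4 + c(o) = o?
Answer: -4796/9 ≈ -532.89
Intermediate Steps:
c(o) = -4 + o
B(Y) = -9
Z(Q, z) = -9
T(j) = -⅔ (T(j) = -4*⅙ = -⅔)
G(P, J) = -7/3 + P/3 + 4*J/3 (G(P, J) = -7/3 + (P + J*4)/3 = -7/3 + (P + 4*J)/3 = -7/3 + (P/3 + 4*J/3) = -7/3 + P/3 + 4*J/3)
S(11)*G(c(-1), T(q(Z(-3, -5), y(0)))) = 109*(-7/3 + (-4 - 1)/3 + (4/3)*(-⅔)) = 109*(-7/3 + (⅓)*(-5) - 8/9) = 109*(-7/3 - 5/3 - 8/9) = 109*(-44/9) = -4796/9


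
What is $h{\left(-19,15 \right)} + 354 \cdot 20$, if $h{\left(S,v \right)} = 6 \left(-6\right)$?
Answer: $7044$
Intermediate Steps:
$h{\left(S,v \right)} = -36$
$h{\left(-19,15 \right)} + 354 \cdot 20 = -36 + 354 \cdot 20 = -36 + 7080 = 7044$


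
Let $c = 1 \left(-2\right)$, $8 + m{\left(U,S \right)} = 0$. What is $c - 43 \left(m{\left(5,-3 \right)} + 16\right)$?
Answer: $-346$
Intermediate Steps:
$m{\left(U,S \right)} = -8$ ($m{\left(U,S \right)} = -8 + 0 = -8$)
$c = -2$
$c - 43 \left(m{\left(5,-3 \right)} + 16\right) = -2 - 43 \left(-8 + 16\right) = -2 - 344 = -346$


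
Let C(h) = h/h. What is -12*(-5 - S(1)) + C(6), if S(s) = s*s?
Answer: 73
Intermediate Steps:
C(h) = 1
S(s) = s**2
-12*(-5 - S(1)) + C(6) = -12*(-5 - 1*1**2) + 1 = -12*(-5 - 1*1) + 1 = -12*(-5 - 1) + 1 = -12*(-6) + 1 = 72 + 1 = 73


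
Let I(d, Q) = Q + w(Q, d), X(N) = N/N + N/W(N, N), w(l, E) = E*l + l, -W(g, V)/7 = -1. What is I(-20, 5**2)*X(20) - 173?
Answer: -13361/7 ≈ -1908.7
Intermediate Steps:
W(g, V) = 7 (W(g, V) = -7*(-1) = 7)
w(l, E) = l + E*l
X(N) = 1 + N/7 (X(N) = N/N + N/7 = 1 + N*(1/7) = 1 + N/7)
I(d, Q) = Q + Q*(1 + d)
I(-20, 5**2)*X(20) - 173 = (5**2*(2 - 20))*(1 + (1/7)*20) - 173 = (25*(-18))*(1 + 20/7) - 173 = -450*27/7 - 173 = -12150/7 - 173 = -13361/7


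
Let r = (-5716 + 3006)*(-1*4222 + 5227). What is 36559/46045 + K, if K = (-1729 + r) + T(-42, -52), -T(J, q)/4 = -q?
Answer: -125495012356/46045 ≈ -2.7255e+6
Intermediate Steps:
T(J, q) = 4*q (T(J, q) = -(-4)*q = 4*q)
r = -2723550 (r = -2710*(-4222 + 5227) = -2710*1005 = -2723550)
K = -2725487 (K = (-1729 - 2723550) + 4*(-52) = -2725279 - 208 = -2725487)
36559/46045 + K = 36559/46045 - 2725487 = -125495012356/46045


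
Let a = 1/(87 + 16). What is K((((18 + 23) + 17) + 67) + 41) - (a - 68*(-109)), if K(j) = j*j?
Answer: 2074831/103 ≈ 20144.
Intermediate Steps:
K(j) = j²
a = 1/103 ≈ 0.0097087
K((((18 + 23) + 17) + 67) + 41) - (a - 68*(-109)) = ((((18 + 23) + 17) + 67) + 41)² - (1/103 - 68*(-109)) = (((41 + 17) + 67) + 41)² - (1/103 + 7412) = ((58 + 67) + 41)² - 1*763437/103 = (125 + 41)² - 763437/103 = 166² - 763437/103 = 27556 - 763437/103 = 2074831/103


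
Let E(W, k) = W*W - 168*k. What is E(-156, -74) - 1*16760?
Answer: 20008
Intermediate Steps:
E(W, k) = W**2 - 168*k
E(-156, -74) - 1*16760 = ((-156)**2 - 168*(-74)) - 1*16760 = (24336 + 12432) - 16760 = 36768 - 16760 = 20008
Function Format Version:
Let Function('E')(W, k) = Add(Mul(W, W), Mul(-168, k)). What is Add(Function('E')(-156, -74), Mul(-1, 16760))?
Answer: 20008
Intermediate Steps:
Function('E')(W, k) = Add(Pow(W, 2), Mul(-168, k))
Add(Function('E')(-156, -74), Mul(-1, 16760)) = Add(Add(Pow(-156, 2), Mul(-168, -74)), Mul(-1, 16760)) = Add(Add(24336, 12432), -16760) = Add(36768, -16760) = 20008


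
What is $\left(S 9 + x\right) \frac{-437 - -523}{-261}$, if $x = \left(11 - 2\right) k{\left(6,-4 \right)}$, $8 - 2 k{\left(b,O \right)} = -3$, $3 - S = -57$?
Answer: $- \frac{5633}{29} \approx -194.24$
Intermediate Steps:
$S = 60$ ($S = 3 - -57 = 3 + 57 = 60$)
$k{\left(b,O \right)} = \frac{11}{2}$ ($k{\left(b,O \right)} = 4 - - \frac{3}{2} = 4 + \frac{3}{2} = \frac{11}{2}$)
$x = \frac{99}{2}$ ($x = \left(11 - 2\right) \frac{11}{2} = 9 \cdot \frac{11}{2} = \frac{99}{2} \approx 49.5$)
$\left(S 9 + x\right) \frac{-437 - -523}{-261} = \left(60 \cdot 9 + \frac{99}{2}\right) \frac{-437 - -523}{-261} = \left(540 + \frac{99}{2}\right) \left(-437 + 523\right) \left(- \frac{1}{261}\right) = \frac{1179 \cdot 86 \left(- \frac{1}{261}\right)}{2} = \frac{1179}{2} \left(- \frac{86}{261}\right) = - \frac{5633}{29}$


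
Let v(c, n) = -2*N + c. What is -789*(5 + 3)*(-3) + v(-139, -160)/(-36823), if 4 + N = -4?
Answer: 697280451/36823 ≈ 18936.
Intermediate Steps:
N = -8 (N = -4 - 4 = -8)
v(c, n) = 16 + c (v(c, n) = -2*(-8) + c = 16 + c)
-789*(5 + 3)*(-3) + v(-139, -160)/(-36823) = -789*(5 + 3)*(-3) + (16 - 139)/(-36823) = -6312*(-3) - 123*(-1/36823) = -789*(-24) + 123/36823 = 18936 + 123/36823 = 697280451/36823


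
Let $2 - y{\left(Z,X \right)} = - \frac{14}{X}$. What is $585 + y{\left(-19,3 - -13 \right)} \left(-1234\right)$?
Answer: $- \frac{11851}{4} \approx -2962.8$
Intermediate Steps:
$y{\left(Z,X \right)} = 2 + \frac{14}{X}$ ($y{\left(Z,X \right)} = 2 - - \frac{14}{X} = 2 + \frac{14}{X}$)
$585 + y{\left(-19,3 - -13 \right)} \left(-1234\right) = 585 + \left(2 + \frac{14}{3 - -13}\right) \left(-1234\right) = 585 + \left(2 + \frac{14}{3 + 13}\right) \left(-1234\right) = 585 + \left(2 + \frac{14}{16}\right) \left(-1234\right) = 585 + \left(2 + 14 \cdot \frac{1}{16}\right) \left(-1234\right) = 585 + \left(2 + \frac{7}{8}\right) \left(-1234\right) = 585 + \frac{23}{8} \left(-1234\right) = 585 - \frac{14191}{4} = - \frac{11851}{4}$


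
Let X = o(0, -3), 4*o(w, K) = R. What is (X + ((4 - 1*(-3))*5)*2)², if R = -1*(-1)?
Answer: 78961/16 ≈ 4935.1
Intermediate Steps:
R = 1
o(w, K) = ¼ (o(w, K) = (¼)*1 = ¼)
X = ¼ ≈ 0.25000
(X + ((4 - 1*(-3))*5)*2)² = (¼ + ((4 - 1*(-3))*5)*2)² = (¼ + ((4 + 3)*5)*2)² = (¼ + (7*5)*2)² = (¼ + 35*2)² = (¼ + 70)² = (281/4)² = 78961/16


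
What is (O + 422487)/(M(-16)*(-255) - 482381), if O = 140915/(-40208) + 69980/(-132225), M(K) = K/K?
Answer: -449226374444377/513187129076160 ≈ -0.87537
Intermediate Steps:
M(K) = 1
O = -4289248343/1063300560 (O = 140915*(-1/40208) + 69980*(-1/132225) = -140915/40208 - 13996/26445 = -4289248343/1063300560 ≈ -4.0339)
(O + 422487)/(M(-16)*(-255) - 482381) = (-4289248343/1063300560 + 422487)/(1*(-255) - 482381) = 449226374444377/(1063300560*(-255 - 482381)) = (449226374444377/1063300560)/(-482636) = (449226374444377/1063300560)*(-1/482636) = -449226374444377/513187129076160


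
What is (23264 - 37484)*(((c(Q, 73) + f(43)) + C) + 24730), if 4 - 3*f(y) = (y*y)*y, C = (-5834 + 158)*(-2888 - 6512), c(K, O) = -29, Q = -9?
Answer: -758673972000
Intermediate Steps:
C = 53354400 (C = -5676*(-9400) = 53354400)
f(y) = 4/3 - y³/3 (f(y) = 4/3 - y*y*y/3 = 4/3 - y²*y/3 = 4/3 - y³/3)
(23264 - 37484)*(((c(Q, 73) + f(43)) + C) + 24730) = (23264 - 37484)*(((-29 + (4/3 - ⅓*43³)) + 53354400) + 24730) = -14220*(((-29 + (4/3 - ⅓*79507)) + 53354400) + 24730) = -14220*(((-29 + (4/3 - 79507/3)) + 53354400) + 24730) = -14220*(((-29 - 26501) + 53354400) + 24730) = -14220*((-26530 + 53354400) + 24730) = -14220*(53327870 + 24730) = -14220*53352600 = -758673972000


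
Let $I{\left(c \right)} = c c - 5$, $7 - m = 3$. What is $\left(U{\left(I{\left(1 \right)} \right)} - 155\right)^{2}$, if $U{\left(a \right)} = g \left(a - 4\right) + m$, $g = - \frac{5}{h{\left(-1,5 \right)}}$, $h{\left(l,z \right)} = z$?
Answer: $20449$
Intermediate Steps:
$m = 4$ ($m = 7 - 3 = 4$)
$I{\left(c \right)} = -5 + c^{2}$ ($I{\left(c \right)} = c^{2} - 5 = -5 + c^{2}$)
$g = -1$ ($g = - \frac{5}{5} = \left(-5\right) \frac{1}{5} = -1$)
$U{\left(a \right)} = 8 - a$ ($U{\left(a \right)} = - (a - 4) + 4 = - (-4 + a) + 4 = \left(4 - a\right) + 4 = 8 - a$)
$\left(U{\left(I{\left(1 \right)} \right)} - 155\right)^{2} = \left(\left(8 - \left(-5 + 1^{2}\right)\right) - 155\right)^{2} = \left(\left(8 - \left(-5 + 1\right)\right) - 155\right)^{2} = \left(\left(8 - -4\right) - 155\right)^{2} = \left(\left(8 + 4\right) - 155\right)^{2} = \left(12 - 155\right)^{2} = \left(-143\right)^{2} = 20449$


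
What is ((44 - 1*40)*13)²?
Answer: 2704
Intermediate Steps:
((44 - 1*40)*13)² = ((44 - 40)*13)² = (4*13)² = 52² = 2704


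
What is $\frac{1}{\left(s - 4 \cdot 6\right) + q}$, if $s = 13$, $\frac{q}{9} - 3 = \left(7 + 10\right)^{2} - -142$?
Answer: $\frac{1}{3895} \approx 0.00025674$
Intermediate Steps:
$q = 3906$ ($q = 27 + 9 \left(\left(7 + 10\right)^{2} - -142\right) = 27 + 9 \left(17^{2} + \left(-32 + 174\right)\right) = 27 + 9 \left(289 + 142\right) = 27 + 9 \cdot 431 = 27 + 3879 = 3906$)
$\frac{1}{\left(s - 4 \cdot 6\right) + q} = \frac{1}{\left(13 - 4 \cdot 6\right) + 3906} = \frac{1}{\left(13 - 24\right) + 3906} = \frac{1}{-11 + 3906} = \frac{1}{3895}$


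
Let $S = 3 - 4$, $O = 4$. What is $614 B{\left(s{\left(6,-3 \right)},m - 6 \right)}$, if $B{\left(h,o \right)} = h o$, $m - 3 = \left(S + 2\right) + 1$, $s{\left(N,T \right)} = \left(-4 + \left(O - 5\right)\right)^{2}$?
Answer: $-15350$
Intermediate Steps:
$S = -1$
$s{\left(N,T \right)} = 25$ ($s{\left(N,T \right)} = \left(-4 + \left(4 - 5\right)\right)^{2} = \left(-4 - 1\right)^{2} = \left(-5\right)^{2} = 25$)
$m = 5$ ($m = 3 + \left(\left(-1 + 2\right) + 1\right) = 3 + \left(1 + 1\right) = 3 + 2 = 5$)
$614 B{\left(s{\left(6,-3 \right)},m - 6 \right)} = 614 \cdot 25 \left(5 - 6\right) = 614 \cdot 25 \left(-1\right) = 614 \left(-25\right) = -15350$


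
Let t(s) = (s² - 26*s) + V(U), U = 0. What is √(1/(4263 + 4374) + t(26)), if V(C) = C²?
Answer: √8637/8637 ≈ 0.010760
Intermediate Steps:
t(s) = s² - 26*s (t(s) = (s² - 26*s) + 0² = (s² - 26*s) + 0 = s² - 26*s)
√(1/(4263 + 4374) + t(26)) = √(1/(4263 + 4374) + 26*(-26 + 26)) = √(1/8637 + 26*0) = √(1/8637 + 0) = √(1/8637) = √8637/8637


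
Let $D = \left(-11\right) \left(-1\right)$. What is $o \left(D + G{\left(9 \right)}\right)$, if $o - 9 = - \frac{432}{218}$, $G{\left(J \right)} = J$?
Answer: $\frac{15300}{109} \approx 140.37$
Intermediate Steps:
$o = \frac{765}{109}$ ($o = 9 - \frac{432}{218} = 9 - \frac{216}{109} = \frac{765}{109} \approx 7.0183$)
$D = 11$
$o \left(D + G{\left(9 \right)}\right) = \frac{765 \left(11 + 9\right)}{109} = \frac{765}{109} \cdot 20 = \frac{15300}{109}$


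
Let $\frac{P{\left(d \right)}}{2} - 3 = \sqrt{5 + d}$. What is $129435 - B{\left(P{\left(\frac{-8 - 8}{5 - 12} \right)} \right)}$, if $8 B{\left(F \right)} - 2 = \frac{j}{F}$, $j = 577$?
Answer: $\frac{8279785}{64} + \frac{577 \sqrt{357}}{192} \approx 1.2943 \cdot 10^{5}$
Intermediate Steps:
$P{\left(d \right)} = 6 + 2 \sqrt{5 + d}$
$B{\left(F \right)} = \frac{1}{4} + \frac{577}{8 F}$ ($B{\left(F \right)} = \frac{1}{4} + \frac{577 \frac{1}{F}}{8} = \frac{1}{4} + \frac{577}{8 F}$)
$129435 - B{\left(P{\left(\frac{-8 - 8}{5 - 12} \right)} \right)} = 129435 - \frac{577 + 2 \left(6 + 2 \sqrt{5 + \frac{-8 - 8}{5 - 12}}\right)}{8 \left(6 + 2 \sqrt{5 + \frac{-8 - 8}{5 - 12}}\right)} = 129435 - \frac{577 + 2 \left(6 + 2 \sqrt{5 - \frac{16}{-7}}\right)}{8 \left(6 + 2 \sqrt{5 - \frac{16}{-7}}\right)} = 129435 - \frac{577 + 2 \left(6 + 2 \sqrt{5 - - \frac{16}{7}}\right)}{8 \left(6 + 2 \sqrt{5 - - \frac{16}{7}}\right)} = 129435 - \frac{577 + 2 \left(6 + 2 \sqrt{5 + \frac{16}{7}}\right)}{8 \left(6 + 2 \sqrt{5 + \frac{16}{7}}\right)} = 129435 - \frac{577 + 2 \left(6 + 2 \sqrt{\frac{51}{7}}\right)}{8 \left(6 + 2 \sqrt{\frac{51}{7}}\right)} = 129435 - \frac{577 + 2 \left(6 + 2 \frac{\sqrt{357}}{7}\right)}{8 \left(6 + 2 \frac{\sqrt{357}}{7}\right)} = 129435 - \frac{577 + 2 \left(6 + \frac{2 \sqrt{357}}{7}\right)}{8 \left(6 + \frac{2 \sqrt{357}}{7}\right)} = 129435 - \frac{577 + \left(12 + \frac{4 \sqrt{357}}{7}\right)}{8 \left(6 + \frac{2 \sqrt{357}}{7}\right)} = 129435 - \frac{589 + \frac{4 \sqrt{357}}{7}}{8 \left(6 + \frac{2 \sqrt{357}}{7}\right)}$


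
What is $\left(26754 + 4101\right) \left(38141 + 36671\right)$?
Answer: $2308324260$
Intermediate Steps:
$\left(26754 + 4101\right) \left(38141 + 36671\right) = 30855 \cdot 74812 = 2308324260$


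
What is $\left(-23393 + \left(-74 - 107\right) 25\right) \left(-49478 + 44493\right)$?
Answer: $139171230$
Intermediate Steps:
$\left(-23393 + \left(-74 - 107\right) 25\right) \left(-49478 + 44493\right) = \left(-23393 - 4525\right) \left(-4985\right) = \left(-27918\right) \left(-4985\right) = 139171230$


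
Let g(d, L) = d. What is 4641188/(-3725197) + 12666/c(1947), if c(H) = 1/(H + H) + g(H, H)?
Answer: 148544227093216/28243024353943 ≈ 5.2595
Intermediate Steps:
c(H) = H + 1/(2*H) (c(H) = 1/(H + H) + H = 1/(2*H) + H = H + 1/(2*H))
4641188/(-3725197) + 12666/c(1947) = 4641188/(-3725197) + 12666/(1947 + (½)/1947) = 4641188*(-1/3725197) + 12666/(1947 + (½)*(1/1947)) = -4641188/3725197 + 12666/(1947 + 1/3894) = -4641188/3725197 + 12666/(7581619/3894) = -4641188/3725197 + 12666*(3894/7581619) = -4641188/3725197 + 49321404/7581619 = 148544227093216/28243024353943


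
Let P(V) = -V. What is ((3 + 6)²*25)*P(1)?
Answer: -2025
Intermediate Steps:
((3 + 6)²*25)*P(1) = ((3 + 6)²*25)*(-1*1) = (9²*25)*(-1) = (81*25)*(-1) = 2025*(-1) = -2025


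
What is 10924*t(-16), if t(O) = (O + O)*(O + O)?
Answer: 11186176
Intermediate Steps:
t(O) = 4*O² (t(O) = (2*O)*(2*O) = 4*O²)
10924*t(-16) = 10924*(4*(-16)²) = 10924*(4*256) = 10924*1024 = 11186176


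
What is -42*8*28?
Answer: -9408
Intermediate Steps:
-42*8*28 = -336*28 = -9408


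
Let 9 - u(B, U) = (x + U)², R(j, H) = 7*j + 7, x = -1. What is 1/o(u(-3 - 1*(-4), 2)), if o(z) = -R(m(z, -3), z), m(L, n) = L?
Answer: -1/63 ≈ -0.015873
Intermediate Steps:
R(j, H) = 7 + 7*j
u(B, U) = 9 - (-1 + U)²
o(z) = -7 - 7*z (o(z) = -(7 + 7*z) = -7 - 7*z)
1/o(u(-3 - 1*(-4), 2)) = 1/(-7 - 7*(9 - (-1 + 2)²)) = 1/(-7 - 7*(9 - 1*1²)) = 1/(-7 - 7*(9 - 1*1)) = 1/(-7 - 7*(9 - 1)) = 1/(-7 - 7*8) = 1/(-7 - 56) = 1/(-63) = -1/63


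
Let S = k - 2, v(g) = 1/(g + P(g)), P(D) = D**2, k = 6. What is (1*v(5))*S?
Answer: 2/15 ≈ 0.13333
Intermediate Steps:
v(g) = 1/(g + g**2)
S = 4 (S = 6 - 2 = 4)
(1*v(5))*S = (1*(1/(5*(1 + 5))))*4 = (1*((1/5)/6))*4 = (1*((1/5)*(1/6)))*4 = (1*(1/30))*4 = (1/30)*4 = 2/15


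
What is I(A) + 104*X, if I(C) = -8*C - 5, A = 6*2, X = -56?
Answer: -5925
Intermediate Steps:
A = 12
I(C) = -5 - 8*C
I(A) + 104*X = (-5 - 8*12) + 104*(-56) = (-5 - 96) - 5824 = -101 - 5824 = -5925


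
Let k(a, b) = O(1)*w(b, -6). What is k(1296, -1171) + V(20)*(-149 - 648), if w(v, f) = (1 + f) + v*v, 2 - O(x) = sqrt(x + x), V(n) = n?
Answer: 2726532 - 1371236*sqrt(2) ≈ 7.8731e+5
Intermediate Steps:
O(x) = 2 - sqrt(2)*sqrt(x) (O(x) = 2 - sqrt(x + x) = 2 - sqrt(2*x) = 2 - sqrt(2)*sqrt(x))
w(v, f) = 1 + f + v**2 (w(v, f) = (1 + f) + v**2 = 1 + f + v**2)
k(a, b) = (-5 + b**2)*(2 - sqrt(2)) (k(a, b) = (2 - sqrt(2)*sqrt(1))*(1 - 6 + b**2) = (2 - 1*sqrt(2)*1)*(-5 + b**2) = (2 - sqrt(2))*(-5 + b**2) = (-5 + b**2)*(2 - sqrt(2)))
k(1296, -1171) + V(20)*(-149 - 648) = (-5 + (-1171)**2)*(2 - sqrt(2)) + 20*(-149 - 648) = (-5 + 1371241)*(2 - sqrt(2)) + 20*(-797) = 1371236*(2 - sqrt(2)) - 15940 = (2742472 - 1371236*sqrt(2)) - 15940 = 2726532 - 1371236*sqrt(2)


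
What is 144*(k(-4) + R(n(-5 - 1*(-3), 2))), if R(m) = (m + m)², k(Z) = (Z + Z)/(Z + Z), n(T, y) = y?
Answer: 2448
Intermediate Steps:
k(Z) = 1 (k(Z) = (2*Z)/((2*Z)) = (2*Z)*(1/(2*Z)) = 1)
R(m) = 4*m² (R(m) = (2*m)² = 4*m²)
144*(k(-4) + R(n(-5 - 1*(-3), 2))) = 144*(1 + 4*2²) = 144*(1 + 4*4) = 144*(1 + 16) = 144*17 = 2448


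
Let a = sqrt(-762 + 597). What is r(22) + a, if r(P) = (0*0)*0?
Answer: I*sqrt(165) ≈ 12.845*I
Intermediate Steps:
r(P) = 0 (r(P) = 0*0 = 0)
a = I*sqrt(165) (a = sqrt(-165) = I*sqrt(165) ≈ 12.845*I)
r(22) + a = 0 + I*sqrt(165) = I*sqrt(165)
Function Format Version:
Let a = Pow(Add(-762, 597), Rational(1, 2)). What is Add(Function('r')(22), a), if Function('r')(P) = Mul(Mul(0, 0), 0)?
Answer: Mul(I, Pow(165, Rational(1, 2))) ≈ Mul(12.845, I)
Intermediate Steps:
Function('r')(P) = 0 (Function('r')(P) = Mul(0, 0) = 0)
a = Mul(I, Pow(165, Rational(1, 2))) (a = Pow(-165, Rational(1, 2)) = Mul(I, Pow(165, Rational(1, 2))) ≈ Mul(12.845, I))
Add(Function('r')(22), a) = Add(0, Mul(I, Pow(165, Rational(1, 2)))) = Mul(I, Pow(165, Rational(1, 2)))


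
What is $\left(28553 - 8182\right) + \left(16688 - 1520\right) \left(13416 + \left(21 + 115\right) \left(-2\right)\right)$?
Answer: $199388563$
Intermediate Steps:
$\left(28553 - 8182\right) + \left(16688 - 1520\right) \left(13416 + \left(21 + 115\right) \left(-2\right)\right) = 20371 + 15168 \left(13416 + 136 \left(-2\right)\right) = 20371 + 15168 \left(13416 - 272\right) = 20371 + 15168 \cdot 13144 = 20371 + 199368192 = 199388563$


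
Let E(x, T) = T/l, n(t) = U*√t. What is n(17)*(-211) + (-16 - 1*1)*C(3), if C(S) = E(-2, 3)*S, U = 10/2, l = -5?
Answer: 153/5 - 1055*√17 ≈ -4319.3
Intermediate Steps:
U = 5 (U = 10*(½) = 5)
n(t) = 5*√t
E(x, T) = -T/5 (E(x, T) = T/(-5) = T*(-⅕) = -T/5)
C(S) = -3*S/5 (C(S) = (-⅕*3)*S = -3*S/5)
n(17)*(-211) + (-16 - 1*1)*C(3) = (5*√17)*(-211) + (-16 - 1*1)*(-⅗*3) = -1055*√17 + (-16 - 1)*(-9/5) = -1055*√17 - 17*(-9/5) = -1055*√17 + 153/5 = 153/5 - 1055*√17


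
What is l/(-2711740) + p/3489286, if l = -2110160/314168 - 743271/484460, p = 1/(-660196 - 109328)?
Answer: 52686483785140495792553/17315964333671271319056037200 ≈ 3.0427e-6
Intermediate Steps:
p = -1/769524 (p = 1/(-769524) = -1/769524 ≈ -1.2995e-6)
l = -156975009641/19025228660 (l = -2110160*1/314168 - 743271*1/484460 = -263770/39271 - 743271/484460 = -156975009641/19025228660 ≈ -8.2509)
l/(-2711740) + p/3489286 = -156975009641/19025228660/(-2711740) - 1/769524/3489286 = -156975009641/19025228660*(-1/2711740) - 1/769524*1/3489286 = 156975009641/51591473566468400 - 1/2685089319864 = 52686483785140495792553/17315964333671271319056037200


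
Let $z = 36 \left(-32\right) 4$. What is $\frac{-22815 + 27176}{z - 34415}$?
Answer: $- \frac{4361}{39023} \approx -0.11175$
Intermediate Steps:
$z = -4608$ ($z = \left(-1152\right) 4 = -4608$)
$\frac{-22815 + 27176}{z - 34415} = \frac{-22815 + 27176}{-4608 - 34415} = \frac{4361}{-4608 - 34415} = \frac{4361}{-39023} = 4361 \left(- \frac{1}{39023}\right) = - \frac{4361}{39023}$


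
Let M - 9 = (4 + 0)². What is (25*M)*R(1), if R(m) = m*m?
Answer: 625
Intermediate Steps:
M = 25 (M = 9 + (4 + 0)² = 9 + 4² = 9 + 16 = 25)
R(m) = m²
(25*M)*R(1) = (25*25)*1² = 625*1 = 625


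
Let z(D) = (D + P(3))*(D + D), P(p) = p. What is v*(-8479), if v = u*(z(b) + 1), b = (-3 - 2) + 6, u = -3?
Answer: 228933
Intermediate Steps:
b = 1 (b = -5 + 6 = 1)
z(D) = 2*D*(3 + D) (z(D) = (D + 3)*(D + D) = (3 + D)*(2*D) = 2*D*(3 + D))
v = -27 (v = -3*(2*1*(3 + 1) + 1) = -3*(2*1*4 + 1) = -3*(8 + 1) = -3*9 = -27)
v*(-8479) = -27*(-8479) = 228933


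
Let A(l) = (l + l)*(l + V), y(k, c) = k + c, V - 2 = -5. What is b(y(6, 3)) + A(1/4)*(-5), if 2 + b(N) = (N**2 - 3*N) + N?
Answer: 543/8 ≈ 67.875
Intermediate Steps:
V = -3 (V = 2 - 5 = -3)
y(k, c) = c + k
b(N) = -2 + N**2 - 2*N (b(N) = -2 + ((N**2 - 3*N) + N) = -2 + (N**2 - 2*N) = -2 + N**2 - 2*N)
A(l) = 2*l*(-3 + l) (A(l) = (l + l)*(l - 3) = (2*l)*(-3 + l) = 2*l*(-3 + l))
b(y(6, 3)) + A(1/4)*(-5) = (-2 + (3 + 6)**2 - 2*(3 + 6)) + (2*(-3 + 1/4)/4)*(-5) = (-2 + 9**2 - 2*9) + (2*(1/4)*(-3 + 1/4))*(-5) = (-2 + 81 - 18) + (2*(1/4)*(-11/4))*(-5) = 61 - 11/8*(-5) = 61 + 55/8 = 543/8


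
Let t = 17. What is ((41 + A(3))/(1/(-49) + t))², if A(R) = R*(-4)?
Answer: 2019241/692224 ≈ 2.9170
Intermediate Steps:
A(R) = -4*R
((41 + A(3))/(1/(-49) + t))² = ((41 - 4*3)/(1/(-49) + 17))² = ((41 - 12)/(-1/49 + 17))² = (29/(832/49))² = (29*(49/832))² = (1421/832)² = 2019241/692224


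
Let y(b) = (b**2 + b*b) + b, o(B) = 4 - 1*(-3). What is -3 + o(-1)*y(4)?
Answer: 249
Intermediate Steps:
o(B) = 7 (o(B) = 4 + 3 = 7)
y(b) = b + 2*b**2 (y(b) = (b**2 + b**2) + b = 2*b**2 + b = b + 2*b**2)
-3 + o(-1)*y(4) = -3 + 7*(4*(1 + 2*4)) = -3 + 7*(4*(1 + 8)) = -3 + 7*(4*9) = -3 + 7*36 = -3 + 252 = 249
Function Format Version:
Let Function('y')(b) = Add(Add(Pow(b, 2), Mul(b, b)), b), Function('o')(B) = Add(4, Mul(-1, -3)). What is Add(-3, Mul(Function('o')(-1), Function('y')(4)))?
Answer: 249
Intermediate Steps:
Function('o')(B) = 7 (Function('o')(B) = Add(4, 3) = 7)
Function('y')(b) = Add(b, Mul(2, Pow(b, 2))) (Function('y')(b) = Add(Add(Pow(b, 2), Pow(b, 2)), b) = Add(Mul(2, Pow(b, 2)), b) = Add(b, Mul(2, Pow(b, 2))))
Add(-3, Mul(Function('o')(-1), Function('y')(4))) = Add(-3, Mul(7, Mul(4, Add(1, Mul(2, 4))))) = Add(-3, Mul(7, Mul(4, Add(1, 8)))) = Add(-3, Mul(7, Mul(4, 9))) = Add(-3, Mul(7, 36)) = Add(-3, 252) = 249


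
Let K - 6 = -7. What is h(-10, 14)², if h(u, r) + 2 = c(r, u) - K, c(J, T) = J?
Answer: 169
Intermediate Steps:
K = -1 (K = 6 - 7 = -1)
h(u, r) = -1 + r (h(u, r) = -2 + (r - 1*(-1)) = -2 + (r + 1) = -2 + (1 + r) = -1 + r)
h(-10, 14)² = (-1 + 14)² = 13² = 169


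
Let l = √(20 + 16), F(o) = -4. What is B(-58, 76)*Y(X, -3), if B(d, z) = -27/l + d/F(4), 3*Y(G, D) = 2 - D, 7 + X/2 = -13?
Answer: 50/3 ≈ 16.667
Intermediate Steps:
X = -40 (X = -14 + 2*(-13) = -14 - 26 = -40)
l = 6 (l = √36 = 6)
Y(G, D) = ⅔ - D/3 (Y(G, D) = (2 - D)/3 = ⅔ - D/3)
B(d, z) = -9/2 - d/4 (B(d, z) = -27/6 + d/(-4) = -27*⅙ + d*(-¼) = -9/2 - d/4)
B(-58, 76)*Y(X, -3) = (-9/2 - ¼*(-58))*(⅔ - ⅓*(-3)) = (-9/2 + 29/2)*(⅔ + 1) = 10*(5/3) = 50/3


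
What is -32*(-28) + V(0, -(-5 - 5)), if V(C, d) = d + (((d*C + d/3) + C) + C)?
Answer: 2728/3 ≈ 909.33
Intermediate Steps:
V(C, d) = 2*C + 4*d/3 + C*d (V(C, d) = d + (((C*d + d/3) + C) + C) = d + (((d/3 + C*d) + C) + C) = d + ((C + d/3 + C*d) + C) = d + (2*C + d/3 + C*d) = 2*C + 4*d/3 + C*d)
-32*(-28) + V(0, -(-5 - 5)) = -32*(-28) + (2*0 + 4*(-(-5 - 5))/3 + 0*(-(-5 - 5))) = 896 + (0 + 4*(-1*(-10))/3 + 0*(-1*(-10))) = 896 + (0 + (4/3)*10 + 0*10) = 896 + (0 + 40/3 + 0) = 896 + 40/3 = 2728/3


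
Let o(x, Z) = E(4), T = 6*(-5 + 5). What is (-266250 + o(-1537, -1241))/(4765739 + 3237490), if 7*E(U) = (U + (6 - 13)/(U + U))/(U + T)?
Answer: -59639975/1792723296 ≈ -0.033268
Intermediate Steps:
T = 0 (T = 6*0 = 0)
E(U) = (U - 7/(2*U))/(7*U) (E(U) = ((U + (6 - 13)/(U + U))/(U + 0))/7 = ((U - 7*1/(2*U))/U)/7 = ((U - 7/(2*U))/U)/7 = (U - 7/(2*U))/(7*U))
o(x, Z) = 25/224 (o(x, Z) = ⅐ - ½/4² = ⅐ - ½*1/16 = ⅐ - 1/32 = 25/224)
(-266250 + o(-1537, -1241))/(4765739 + 3237490) = (-266250 + 25/224)/(4765739 + 3237490) = -59639975/224/8003229 = -59639975/224*1/8003229 = -59639975/1792723296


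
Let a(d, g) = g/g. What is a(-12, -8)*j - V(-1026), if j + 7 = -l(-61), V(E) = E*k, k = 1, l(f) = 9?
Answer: 1010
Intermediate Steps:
a(d, g) = 1
V(E) = E (V(E) = E*1 = E)
j = -16 (j = -7 - 1*9 = -7 - 9 = -16)
a(-12, -8)*j - V(-1026) = 1*(-16) - 1*(-1026) = -16 + 1026 = 1010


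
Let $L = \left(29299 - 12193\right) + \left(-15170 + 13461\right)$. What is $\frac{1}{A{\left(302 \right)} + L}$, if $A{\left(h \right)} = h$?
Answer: $\frac{1}{15699} \approx 6.3698 \cdot 10^{-5}$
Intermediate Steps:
$L = 15397$ ($L = 17106 - 1709 = 15397$)
$\frac{1}{A{\left(302 \right)} + L} = \frac{1}{302 + 15397} = \frac{1}{15699}$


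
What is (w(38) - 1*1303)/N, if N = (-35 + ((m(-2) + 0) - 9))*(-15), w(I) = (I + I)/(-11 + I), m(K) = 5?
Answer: -7021/3159 ≈ -2.2225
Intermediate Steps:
w(I) = 2*I/(-11 + I) (w(I) = (2*I)/(-11 + I) = 2*I/(-11 + I))
N = 585 (N = (-35 + ((5 + 0) - 9))*(-15) = (-35 + (5 - 9))*(-15) = (-35 - 4)*(-15) = -39*(-15) = 585)
(w(38) - 1*1303)/N = (2*38/(-11 + 38) - 1*1303)/585 = (2*38/27 - 1303)*(1/585) = (2*38*(1/27) - 1303)*(1/585) = (76/27 - 1303)*(1/585) = -35105/27*1/585 = -7021/3159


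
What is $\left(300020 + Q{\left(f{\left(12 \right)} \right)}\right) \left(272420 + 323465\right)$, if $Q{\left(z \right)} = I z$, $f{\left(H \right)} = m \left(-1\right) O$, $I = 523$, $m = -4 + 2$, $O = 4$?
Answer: $181270600540$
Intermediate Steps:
$m = -2$
$f{\left(H \right)} = 8$ ($f{\left(H \right)} = \left(-2\right) \left(-1\right) 4 = 2 \cdot 4 = 8$)
$Q{\left(z \right)} = 523 z$
$\left(300020 + Q{\left(f{\left(12 \right)} \right)}\right) \left(272420 + 323465\right) = \left(300020 + 523 \cdot 8\right) \left(272420 + 323465\right) = \left(300020 + 4184\right) 595885 = 304204 \cdot 595885 = 181270600540$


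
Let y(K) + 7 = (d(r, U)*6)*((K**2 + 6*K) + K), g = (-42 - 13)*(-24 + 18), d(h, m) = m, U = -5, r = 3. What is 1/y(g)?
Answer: -1/3336307 ≈ -2.9973e-7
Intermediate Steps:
g = 330 (g = -55*(-6) = 330)
y(K) = -7 - 210*K - 30*K**2 (y(K) = -7 + (-5*6)*((K**2 + 6*K) + K) = -7 - 30*(K**2 + 7*K) = -7 + (-210*K - 30*K**2) = -7 - 210*K - 30*K**2)
1/y(g) = 1/(-7 - 210*330 - 30*330**2) = 1/(-7 - 69300 - 30*108900) = 1/(-7 - 69300 - 3267000) = 1/(-3336307) = -1/3336307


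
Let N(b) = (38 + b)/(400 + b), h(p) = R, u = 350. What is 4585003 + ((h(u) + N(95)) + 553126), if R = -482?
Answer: 2543135398/495 ≈ 5.1376e+6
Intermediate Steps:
h(p) = -482
N(b) = (38 + b)/(400 + b)
4585003 + ((h(u) + N(95)) + 553126) = 4585003 + ((-482 + (38 + 95)/(400 + 95)) + 553126) = 4585003 + ((-482 + 133/495) + 553126) = 4585003 + (-238457/495 + 553126) = 4585003 + 273558913/495 = 2543135398/495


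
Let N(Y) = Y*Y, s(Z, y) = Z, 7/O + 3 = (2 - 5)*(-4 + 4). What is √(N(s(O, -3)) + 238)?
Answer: √2191/3 ≈ 15.603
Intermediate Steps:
O = -7/3 (O = 7/(-3 + (2 - 5)*(-4 + 4)) = 7/(-3 - 3*0) = 7/(-3 + 0) = 7/(-3) = 7*(-⅓) = -7/3 ≈ -2.3333)
N(Y) = Y²
√(N(s(O, -3)) + 238) = √((-7/3)² + 238) = √(49/9 + 238) = √(2191/9) = √2191/3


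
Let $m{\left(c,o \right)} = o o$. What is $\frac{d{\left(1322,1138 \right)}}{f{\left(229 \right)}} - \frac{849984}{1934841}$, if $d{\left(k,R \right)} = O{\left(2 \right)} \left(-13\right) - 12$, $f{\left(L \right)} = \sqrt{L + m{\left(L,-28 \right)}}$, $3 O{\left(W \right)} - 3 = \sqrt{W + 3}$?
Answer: $- \frac{283328}{644947} - \frac{25 \sqrt{1013}}{1013} - \frac{13 \sqrt{5065}}{3039} \approx -1.5292$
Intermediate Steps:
$m{\left(c,o \right)} = o^{2}$
$O{\left(W \right)} = 1 + \frac{\sqrt{3 + W}}{3}$ ($O{\left(W \right)} = 1 + \frac{\sqrt{W + 3}}{3} = 1 + \frac{\sqrt{3 + W}}{3}$)
$f{\left(L \right)} = \sqrt{784 + L}$ ($f{\left(L \right)} = \sqrt{L + \left(-28\right)^{2}} = \sqrt{L + 784} = \sqrt{784 + L}$)
$d{\left(k,R \right)} = -25 - \frac{13 \sqrt{5}}{3}$ ($d{\left(k,R \right)} = \left(1 + \frac{\sqrt{3 + 2}}{3}\right) \left(-13\right) - 12 = \left(1 + \frac{\sqrt{5}}{3}\right) \left(-13\right) - 12 = \left(-13 - \frac{13 \sqrt{5}}{3}\right) - 12 = -25 - \frac{13 \sqrt{5}}{3}$)
$\frac{d{\left(1322,1138 \right)}}{f{\left(229 \right)}} - \frac{849984}{1934841} = \frac{-25 - \frac{13 \sqrt{5}}{3}}{\sqrt{784 + 229}} - \frac{849984}{1934841} = \frac{-25 - \frac{13 \sqrt{5}}{3}}{\sqrt{1013}} - \frac{283328}{644947} = \left(-25 - \frac{13 \sqrt{5}}{3}\right) \frac{\sqrt{1013}}{1013} - \frac{283328}{644947} = \frac{\sqrt{1013} \left(-25 - \frac{13 \sqrt{5}}{3}\right)}{1013} - \frac{283328}{644947} = - \frac{283328}{644947} + \frac{\sqrt{1013} \left(-25 - \frac{13 \sqrt{5}}{3}\right)}{1013}$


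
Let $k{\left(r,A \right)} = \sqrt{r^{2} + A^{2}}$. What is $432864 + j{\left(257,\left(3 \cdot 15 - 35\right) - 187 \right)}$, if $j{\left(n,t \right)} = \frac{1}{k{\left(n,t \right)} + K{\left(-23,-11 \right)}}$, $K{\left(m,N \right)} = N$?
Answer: $\frac{42099054059}{97257} + \frac{\sqrt{97378}}{97257} \approx 4.3286 \cdot 10^{5}$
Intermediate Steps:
$k{\left(r,A \right)} = \sqrt{A^{2} + r^{2}}$
$j{\left(n,t \right)} = \frac{1}{-11 + \sqrt{n^{2} + t^{2}}}$ ($j{\left(n,t \right)} = \frac{1}{\sqrt{t^{2} + n^{2}} - 11} = \frac{1}{\sqrt{n^{2} + t^{2}} - 11} = \frac{1}{-11 + \sqrt{n^{2} + t^{2}}}$)
$432864 + j{\left(257,\left(3 \cdot 15 - 35\right) - 187 \right)} = 432864 + \frac{1}{-11 + \sqrt{257^{2} + \left(\left(3 \cdot 15 - 35\right) - 187\right)^{2}}} = 432864 + \frac{1}{-11 + \sqrt{66049 + \left(\left(45 - 35\right) - 187\right)^{2}}} = 432864 + \frac{1}{-11 + \sqrt{66049 + \left(10 - 187\right)^{2}}} = 432864 + \frac{1}{-11 + \sqrt{66049 + \left(-177\right)^{2}}} = 432864 + \frac{1}{-11 + \sqrt{66049 + 31329}} = 432864 + \frac{1}{-11 + \sqrt{97378}}$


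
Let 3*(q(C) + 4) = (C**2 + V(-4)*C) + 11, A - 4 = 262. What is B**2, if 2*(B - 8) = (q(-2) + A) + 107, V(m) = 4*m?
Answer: 361201/9 ≈ 40133.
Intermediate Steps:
A = 266 (A = 4 + 262 = 266)
q(C) = -1/3 - 16*C/3 + C**2/3 (q(C) = -4 + ((C**2 + (4*(-4))*C) + 11)/3 = -4 + ((C**2 - 16*C) + 11)/3 = -4 + (11 + C**2 - 16*C)/3 = -4 + (11/3 - 16*C/3 + C**2/3) = -1/3 - 16*C/3 + C**2/3)
B = 601/3 (B = 8 + (((-1/3 - 16/3*(-2) + (1/3)*(-2)**2) + 266) + 107)/2 = 8 + (((-1/3 + 32/3 + (1/3)*4) + 266) + 107)/2 = 8 + (((-1/3 + 32/3 + 4/3) + 266) + 107)/2 = 8 + ((35/3 + 266) + 107)/2 = 8 + (833/3 + 107)/2 = 8 + (1/2)*(1154/3) = 8 + 577/3 = 601/3 ≈ 200.33)
B**2 = (601/3)**2 = 361201/9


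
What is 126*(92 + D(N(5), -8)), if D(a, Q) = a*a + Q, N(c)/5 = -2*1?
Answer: 23184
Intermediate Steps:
N(c) = -10 (N(c) = 5*(-2*1) = 5*(-2) = -10)
D(a, Q) = Q + a**2 (D(a, Q) = a**2 + Q = Q + a**2)
126*(92 + D(N(5), -8)) = 126*(92 + (-8 + (-10)**2)) = 126*(92 + (-8 + 100)) = 126*(92 + 92) = 126*184 = 23184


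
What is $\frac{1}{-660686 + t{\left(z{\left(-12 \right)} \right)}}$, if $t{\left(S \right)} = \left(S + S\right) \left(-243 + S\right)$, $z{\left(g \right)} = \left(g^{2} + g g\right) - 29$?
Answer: $- \frac{1}{652398} \approx -1.5328 \cdot 10^{-6}$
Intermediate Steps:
$z{\left(g \right)} = -29 + 2 g^{2}$ ($z{\left(g \right)} = \left(g^{2} + g^{2}\right) - 29 = 2 g^{2} - 29 = -29 + 2 g^{2}$)
$t{\left(S \right)} = 2 S \left(-243 + S\right)$
$\frac{1}{-660686 + t{\left(z{\left(-12 \right)} \right)}} = \frac{1}{-660686 + 2 \left(-29 + 2 \left(-12\right)^{2}\right) \left(-243 - \left(29 - 2 \left(-12\right)^{2}\right)\right)} = \frac{1}{-660686 + 2 \left(-29 + 2 \cdot 144\right) \left(-243 + \left(-29 + 2 \cdot 144\right)\right)} = \frac{1}{-660686 + 2 \left(-29 + 288\right) \left(-243 + \left(-29 + 288\right)\right)} = \frac{1}{-660686 + 2 \cdot 259 \left(-243 + 259\right)} = \frac{1}{-660686 + 2 \cdot 259 \cdot 16} = \frac{1}{-660686 + 8288} = \frac{1}{-652398} = - \frac{1}{652398}$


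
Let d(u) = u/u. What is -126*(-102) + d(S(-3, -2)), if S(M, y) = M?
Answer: 12853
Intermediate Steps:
d(u) = 1
-126*(-102) + d(S(-3, -2)) = -126*(-102) + 1 = 12852 + 1 = 12853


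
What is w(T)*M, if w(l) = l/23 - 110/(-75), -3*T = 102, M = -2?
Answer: 8/345 ≈ 0.023188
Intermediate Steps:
T = -34 (T = -1/3*102 = -34)
w(l) = 22/15 + l/23 (w(l) = l*(1/23) - 110*(-1/75) = l/23 + 22/15 = 22/15 + l/23)
w(T)*M = (22/15 + (1/23)*(-34))*(-2) = (22/15 - 34/23)*(-2) = -4/345*(-2) = 8/345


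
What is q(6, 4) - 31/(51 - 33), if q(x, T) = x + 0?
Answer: 77/18 ≈ 4.2778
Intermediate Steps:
q(x, T) = x
q(6, 4) - 31/(51 - 33) = 6 - 31/(51 - 33) = 6 - 31/18 = 77/18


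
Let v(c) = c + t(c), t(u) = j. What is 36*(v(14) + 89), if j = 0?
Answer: 3708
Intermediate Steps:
t(u) = 0
v(c) = c (v(c) = c + 0 = c)
36*(v(14) + 89) = 36*(14 + 89) = 36*103 = 3708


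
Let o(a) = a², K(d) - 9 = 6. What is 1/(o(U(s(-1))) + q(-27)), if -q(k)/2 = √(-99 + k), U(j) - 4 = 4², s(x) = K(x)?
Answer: 50/20063 + 3*I*√14/80252 ≈ 0.0024921 + 0.00013987*I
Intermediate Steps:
K(d) = 15 (K(d) = 9 + 6 = 15)
s(x) = 15
U(j) = 20 (U(j) = 4 + 4² = 4 + 16 = 20)
q(k) = -2*√(-99 + k)
1/(o(U(s(-1))) + q(-27)) = 1/(20² - 2*√(-99 - 27)) = 1/(400 - 6*I*√14)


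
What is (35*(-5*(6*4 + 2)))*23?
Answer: -104650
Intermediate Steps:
(35*(-5*(6*4 + 2)))*23 = (35*(-5*(24 + 2)))*23 = (35*(-5*26))*23 = (35*(-130))*23 = -4550*23 = -104650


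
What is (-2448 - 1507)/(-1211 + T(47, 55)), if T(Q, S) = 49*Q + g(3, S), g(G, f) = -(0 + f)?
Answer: -3955/1037 ≈ -3.8139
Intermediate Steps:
g(G, f) = -f
T(Q, S) = -S + 49*Q (T(Q, S) = 49*Q - S = -S + 49*Q)
(-2448 - 1507)/(-1211 + T(47, 55)) = (-2448 - 1507)/(-1211 + (-1*55 + 49*47)) = -3955/(-1211 + (-55 + 2303)) = -3955/(-1211 + 2248) = -3955/1037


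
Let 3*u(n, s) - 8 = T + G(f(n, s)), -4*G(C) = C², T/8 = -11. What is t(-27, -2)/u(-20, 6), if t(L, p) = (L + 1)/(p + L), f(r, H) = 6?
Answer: -78/2581 ≈ -0.030221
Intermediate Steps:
T = -88 (T = 8*(-11) = -88)
G(C) = -C²/4
u(n, s) = -89/3 (u(n, s) = 8/3 + (-88 - ¼*6²)/3 = 8/3 + (-88 - ¼*36)/3 = 8/3 + (-88 - 9)/3 = 8/3 + (⅓)*(-97) = 8/3 - 97/3 = -89/3)
t(L, p) = (1 + L)/(L + p)
t(-27, -2)/u(-20, 6) = ((1 - 27)/(-27 - 2))/(-89/3) = (-26/(-29))*(-3/89) = -1/29*(-26)*(-3/89) = (26/29)*(-3/89) = -78/2581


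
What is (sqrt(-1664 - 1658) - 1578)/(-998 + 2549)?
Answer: -526/517 + I*sqrt(3322)/1551 ≈ -1.0174 + 0.037161*I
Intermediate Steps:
(sqrt(-1664 - 1658) - 1578)/(-998 + 2549) = (sqrt(-3322) - 1578)/1551 = (I*sqrt(3322) - 1578)*(1/1551) = (-1578 + I*sqrt(3322))*(1/1551) = -526/517 + I*sqrt(3322)/1551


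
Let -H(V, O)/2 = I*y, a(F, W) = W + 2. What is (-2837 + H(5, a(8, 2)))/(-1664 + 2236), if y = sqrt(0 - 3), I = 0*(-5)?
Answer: -2837/572 ≈ -4.9598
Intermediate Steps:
I = 0
a(F, W) = 2 + W
y = I*sqrt(3) (y = sqrt(-3) = I*sqrt(3) ≈ 1.732*I)
H(V, O) = 0 (H(V, O) = -0*I*sqrt(3) = -2*0 = 0)
(-2837 + H(5, a(8, 2)))/(-1664 + 2236) = (-2837 + 0)/(-1664 + 2236) = -2837/572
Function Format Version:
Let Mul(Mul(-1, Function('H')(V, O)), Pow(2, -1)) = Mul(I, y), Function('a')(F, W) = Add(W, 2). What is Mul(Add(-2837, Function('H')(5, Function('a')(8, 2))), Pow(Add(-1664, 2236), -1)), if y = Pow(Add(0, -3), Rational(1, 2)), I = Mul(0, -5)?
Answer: Rational(-2837, 572) ≈ -4.9598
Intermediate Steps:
I = 0
Function('a')(F, W) = Add(2, W)
y = Mul(I, Pow(3, Rational(1, 2))) (y = Pow(-3, Rational(1, 2)) = Mul(I, Pow(3, Rational(1, 2))) ≈ Mul(1.7320, I))
Function('H')(V, O) = 0 (Function('H')(V, O) = Mul(-2, Mul(0, Mul(I, Pow(3, Rational(1, 2))))) = Mul(-2, 0) = 0)
Mul(Add(-2837, Function('H')(5, Function('a')(8, 2))), Pow(Add(-1664, 2236), -1)) = Mul(Add(-2837, 0), Pow(Add(-1664, 2236), -1)) = Mul(-2837, Pow(572, -1)) = Mul(-2837, Rational(1, 572)) = Rational(-2837, 572)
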